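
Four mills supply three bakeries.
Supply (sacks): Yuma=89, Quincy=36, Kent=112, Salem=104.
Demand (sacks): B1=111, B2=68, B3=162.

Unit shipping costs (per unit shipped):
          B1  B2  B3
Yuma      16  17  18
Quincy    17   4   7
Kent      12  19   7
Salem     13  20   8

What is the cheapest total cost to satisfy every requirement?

3486

One minimum-cost allocation:
  Yuma->B1: 57 sacks
  Yuma->B2: 32 sacks
  Quincy->B2: 36 sacks
  Kent->B1: 54 sacks
  Kent->B3: 58 sacks
  Salem->B3: 104 sacks
Total cost = 3486.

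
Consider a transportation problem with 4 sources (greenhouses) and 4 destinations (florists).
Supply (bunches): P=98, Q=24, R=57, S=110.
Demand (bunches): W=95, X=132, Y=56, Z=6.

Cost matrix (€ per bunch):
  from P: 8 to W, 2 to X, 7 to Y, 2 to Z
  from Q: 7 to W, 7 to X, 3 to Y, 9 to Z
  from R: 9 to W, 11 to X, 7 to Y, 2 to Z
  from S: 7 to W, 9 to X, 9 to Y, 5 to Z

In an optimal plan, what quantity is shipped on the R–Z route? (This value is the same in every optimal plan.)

6

Optimal shipments:
  P to X: 98 × €2 = €196
  Q to X: 19 × €7 = €133
  Q to Y: 5 × €3 = €15
  R to Y: 51 × €7 = €357
  R to Z: 6 × €2 = €12
  S to W: 95 × €7 = €665
  S to X: 15 × €9 = €135
Total cost = €1513.
So R→Z carries 6 bunches.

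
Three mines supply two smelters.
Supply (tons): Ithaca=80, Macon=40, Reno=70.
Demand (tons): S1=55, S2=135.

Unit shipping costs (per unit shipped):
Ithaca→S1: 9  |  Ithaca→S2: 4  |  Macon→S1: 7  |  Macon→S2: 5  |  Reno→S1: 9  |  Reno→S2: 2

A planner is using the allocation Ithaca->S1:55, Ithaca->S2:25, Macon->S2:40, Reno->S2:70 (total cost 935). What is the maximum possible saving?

Current plan cost = 55·9 + 25·4 + 40·5 + 70·2 = 935.
Optimal plan:
  Ithaca–S1: 15 tons
  Ithaca–S2: 65 tons
  Macon–S1: 40 tons
  Reno–S2: 70 tons
Optimal cost = 815.
Saving = 935 − 815 = 120.

120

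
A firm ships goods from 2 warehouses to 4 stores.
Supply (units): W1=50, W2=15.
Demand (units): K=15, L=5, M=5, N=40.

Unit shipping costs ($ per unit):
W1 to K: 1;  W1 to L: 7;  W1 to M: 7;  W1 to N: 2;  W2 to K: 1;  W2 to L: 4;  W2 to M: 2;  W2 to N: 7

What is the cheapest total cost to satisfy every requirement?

An optimal shipping plan:
  W1 to K: 10 × $1 = $10
  W1 to N: 40 × $2 = $80
  W2 to K: 5 × $1 = $5
  W2 to L: 5 × $4 = $20
  W2 to M: 5 × $2 = $10
Total = 10 + 80 + 5 + 20 + 10 = $125.

125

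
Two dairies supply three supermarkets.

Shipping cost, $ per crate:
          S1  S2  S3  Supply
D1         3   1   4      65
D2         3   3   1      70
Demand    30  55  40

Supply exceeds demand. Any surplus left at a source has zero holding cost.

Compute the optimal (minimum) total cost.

A cheapest plan:
  D1 to S1: 10 crates
  D1 to S2: 55 crates
  D2 to S1: 20 crates
  D2 to S3: 40 crates
Total cost = $185.
(Supply check: D1 ships 65; D2 ships 60.)

185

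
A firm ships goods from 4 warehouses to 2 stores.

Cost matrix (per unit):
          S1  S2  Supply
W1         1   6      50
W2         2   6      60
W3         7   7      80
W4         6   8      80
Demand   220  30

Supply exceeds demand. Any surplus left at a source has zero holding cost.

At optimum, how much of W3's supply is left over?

20

An optimal plan:
  W1→S1: 50 units
  W2→S1: 60 units
  W3→S1: 30 units
  W3→S2: 30 units
  W4→S1: 80 units
Total cost = 1070.
W3 ships 60 of its 80, leaving 20.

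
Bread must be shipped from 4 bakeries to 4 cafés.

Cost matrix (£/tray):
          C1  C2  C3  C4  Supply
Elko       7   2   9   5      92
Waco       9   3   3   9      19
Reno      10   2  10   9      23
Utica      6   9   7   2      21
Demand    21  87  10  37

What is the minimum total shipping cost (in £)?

A cheapest plan:
  Elko–C1: 21 × £7 = £147
  Elko–C2: 55 × £2 = £110
  Elko–C4: 16 × £5 = £80
  Waco–C2: 9 × £3 = £27
  Waco–C3: 10 × £3 = £30
  Reno–C2: 23 × £2 = £46
  Utica–C4: 21 × £2 = £42
Total = 147 + 110 + 80 + 27 + 30 + 46 + 42 = £482.
(Supply check: Elko ships 92; Waco ships 19; Reno ships 23; Utica ships 21.)

482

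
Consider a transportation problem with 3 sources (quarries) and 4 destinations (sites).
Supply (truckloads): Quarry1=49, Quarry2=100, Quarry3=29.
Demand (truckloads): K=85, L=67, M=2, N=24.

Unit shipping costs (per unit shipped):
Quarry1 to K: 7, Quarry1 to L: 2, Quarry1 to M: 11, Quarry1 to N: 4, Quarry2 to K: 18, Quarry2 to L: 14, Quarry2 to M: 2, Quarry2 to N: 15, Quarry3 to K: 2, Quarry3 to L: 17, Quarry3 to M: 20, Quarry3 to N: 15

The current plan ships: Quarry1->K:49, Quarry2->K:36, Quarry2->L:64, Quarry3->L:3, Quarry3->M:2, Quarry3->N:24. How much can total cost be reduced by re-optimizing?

Current plan cost = 49·7 + 36·18 + 64·14 + 3·17 + 2·20 + 24·15 = 2338.
Optimal plan:
  Quarry1 to L: 49 × 2 = 98
  Quarry2 to K: 56 × 18 = 1008
  Quarry2 to L: 18 × 14 = 252
  Quarry2 to M: 2 × 2 = 4
  Quarry2 to N: 24 × 15 = 360
  Quarry3 to K: 29 × 2 = 58
Optimal cost = 1780.
Saving = 2338 − 1780 = 558.

558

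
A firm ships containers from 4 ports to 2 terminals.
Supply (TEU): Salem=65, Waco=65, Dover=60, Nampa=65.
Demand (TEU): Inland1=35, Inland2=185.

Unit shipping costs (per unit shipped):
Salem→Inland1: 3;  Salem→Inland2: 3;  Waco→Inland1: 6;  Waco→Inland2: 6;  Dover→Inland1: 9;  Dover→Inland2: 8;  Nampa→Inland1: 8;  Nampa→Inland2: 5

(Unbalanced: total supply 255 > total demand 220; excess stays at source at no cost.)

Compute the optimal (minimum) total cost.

An optimal shipping plan:
  Salem to Inland2: 65 × 3 = 195
  Waco to Inland1: 35 × 6 = 210
  Waco to Inland2: 30 × 6 = 180
  Dover to Inland2: 25 × 8 = 200
  Nampa to Inland2: 65 × 5 = 325
Total = 195 + 210 + 180 + 200 + 325 = 1110.

1110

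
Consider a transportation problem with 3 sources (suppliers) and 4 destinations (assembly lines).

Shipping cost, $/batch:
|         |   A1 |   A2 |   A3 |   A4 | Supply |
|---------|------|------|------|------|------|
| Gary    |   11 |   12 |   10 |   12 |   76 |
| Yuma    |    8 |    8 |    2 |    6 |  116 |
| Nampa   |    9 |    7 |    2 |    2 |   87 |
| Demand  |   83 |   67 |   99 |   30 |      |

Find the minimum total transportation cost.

1629

A cheapest plan:
  Gary–A1: 76 × $11 = $836
  Yuma–A1: 7 × $8 = $56
  Yuma–A2: 10 × $8 = $80
  Yuma–A3: 99 × $2 = $198
  Nampa–A2: 57 × $7 = $399
  Nampa–A4: 30 × $2 = $60
Total = 836 + 56 + 80 + 198 + 399 + 60 = $1629.
(Supply check: Gary ships 76; Yuma ships 116; Nampa ships 87.)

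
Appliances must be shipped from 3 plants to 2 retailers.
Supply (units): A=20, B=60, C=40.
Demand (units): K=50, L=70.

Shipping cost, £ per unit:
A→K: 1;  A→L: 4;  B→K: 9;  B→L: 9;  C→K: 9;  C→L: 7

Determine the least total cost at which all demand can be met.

One minimum-cost allocation:
  A->K: 20 × £1 = £20
  B->K: 30 × £9 = £270
  B->L: 30 × £9 = £270
  C->L: 40 × £7 = £280
Total = 20 + 270 + 270 + 280 = £840.

840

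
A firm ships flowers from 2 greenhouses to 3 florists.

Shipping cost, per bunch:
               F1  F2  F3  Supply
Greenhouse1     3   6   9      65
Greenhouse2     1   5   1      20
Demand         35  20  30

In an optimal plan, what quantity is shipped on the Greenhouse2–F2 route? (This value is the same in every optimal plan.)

0

Solving gives:
  Greenhouse1->F1: 35 × 3 = 105
  Greenhouse1->F2: 20 × 6 = 120
  Greenhouse1->F3: 10 × 9 = 90
  Greenhouse2->F3: 20 × 1 = 20
Total cost = 335.
The route Greenhouse2→F2 is not used.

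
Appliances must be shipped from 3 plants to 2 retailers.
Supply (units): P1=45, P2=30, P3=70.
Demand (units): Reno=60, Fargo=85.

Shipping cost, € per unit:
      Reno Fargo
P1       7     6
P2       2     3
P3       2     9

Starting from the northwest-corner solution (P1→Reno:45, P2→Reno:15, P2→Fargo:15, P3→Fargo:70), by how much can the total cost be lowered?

450

Current plan cost = 45·7 + 15·2 + 15·3 + 70·9 = €1020.
Optimal plan:
  P1–Fargo: 45 × €6 = €270
  P2–Fargo: 30 × €3 = €90
  P3–Reno: 60 × €2 = €120
  P3–Fargo: 10 × €9 = €90
Optimal cost = €570.
Saving = 1020 − 570 = €450.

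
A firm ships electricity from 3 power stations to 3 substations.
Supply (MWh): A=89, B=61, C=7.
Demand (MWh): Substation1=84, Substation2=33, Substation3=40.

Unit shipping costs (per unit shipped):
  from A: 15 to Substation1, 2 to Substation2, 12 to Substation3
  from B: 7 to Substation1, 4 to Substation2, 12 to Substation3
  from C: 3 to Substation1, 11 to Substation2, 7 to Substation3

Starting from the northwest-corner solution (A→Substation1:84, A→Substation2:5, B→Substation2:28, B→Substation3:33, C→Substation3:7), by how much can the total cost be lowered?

593

Current plan cost = 84·15 + 5·2 + 28·4 + 33·12 + 7·7 = 1827.
Optimal plan:
  A–Substation1: 16 × 15 = 240
  A–Substation2: 33 × 2 = 66
  A–Substation3: 40 × 12 = 480
  B–Substation1: 61 × 7 = 427
  C–Substation1: 7 × 3 = 21
Optimal cost = 1234.
Saving = 1827 − 1234 = 593.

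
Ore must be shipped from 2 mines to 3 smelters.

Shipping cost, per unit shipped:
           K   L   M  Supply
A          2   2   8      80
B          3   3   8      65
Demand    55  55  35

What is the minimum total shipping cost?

530

One minimum-cost allocation:
  A->K: 55 tons
  A->L: 25 tons
  B->L: 30 tons
  B->M: 35 tons
Total cost = 530.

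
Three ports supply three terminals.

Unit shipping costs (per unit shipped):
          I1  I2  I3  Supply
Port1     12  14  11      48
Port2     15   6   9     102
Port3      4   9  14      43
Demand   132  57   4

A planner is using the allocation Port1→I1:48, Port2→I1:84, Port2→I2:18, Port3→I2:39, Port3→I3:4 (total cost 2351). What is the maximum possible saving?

610

Current plan cost = 48·12 + 84·15 + 18·6 + 39·9 + 4·14 = 2351.
Optimal plan:
  Port1→I1: 48 × 12 = 576
  Port2→I1: 41 × 15 = 615
  Port2→I2: 57 × 6 = 342
  Port2→I3: 4 × 9 = 36
  Port3→I1: 43 × 4 = 172
Optimal cost = 1741.
Saving = 2351 − 1741 = 610.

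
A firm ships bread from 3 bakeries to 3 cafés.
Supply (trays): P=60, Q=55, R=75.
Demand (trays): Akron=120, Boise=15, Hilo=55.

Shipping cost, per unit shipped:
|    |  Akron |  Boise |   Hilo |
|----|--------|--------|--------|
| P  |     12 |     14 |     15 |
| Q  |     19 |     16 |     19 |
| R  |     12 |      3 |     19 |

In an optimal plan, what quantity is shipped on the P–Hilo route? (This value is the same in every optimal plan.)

The minimum-cost plan:
  P->Akron: 60 × 12 = 720
  Q->Hilo: 55 × 19 = 1045
  R->Akron: 60 × 12 = 720
  R->Boise: 15 × 3 = 45
Total cost = 2530.
The route P→Hilo is not used.

0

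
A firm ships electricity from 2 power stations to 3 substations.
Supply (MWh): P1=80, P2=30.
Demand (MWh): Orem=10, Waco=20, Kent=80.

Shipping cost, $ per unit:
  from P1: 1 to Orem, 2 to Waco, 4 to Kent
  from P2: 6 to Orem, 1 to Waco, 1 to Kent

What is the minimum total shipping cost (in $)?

280

Optimal allocation:
  P1–Orem: 10 × $1 = $10
  P1–Waco: 20 × $2 = $40
  P1–Kent: 50 × $4 = $200
  P2–Kent: 30 × $1 = $30
Total = 10 + 40 + 200 + 30 = $280.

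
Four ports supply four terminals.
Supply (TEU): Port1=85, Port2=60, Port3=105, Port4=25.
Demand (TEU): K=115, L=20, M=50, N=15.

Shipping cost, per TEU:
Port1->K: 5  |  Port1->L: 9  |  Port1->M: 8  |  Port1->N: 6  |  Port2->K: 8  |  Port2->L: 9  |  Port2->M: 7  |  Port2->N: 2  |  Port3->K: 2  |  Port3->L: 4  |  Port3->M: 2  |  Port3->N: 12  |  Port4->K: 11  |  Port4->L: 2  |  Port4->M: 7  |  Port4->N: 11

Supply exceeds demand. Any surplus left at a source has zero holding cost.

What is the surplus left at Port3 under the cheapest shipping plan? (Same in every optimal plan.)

Minimum-cost shipments:
  Port1–K: 60 × 5 = 300
  Port2–N: 15 × 2 = 30
  Port3–K: 55 × 2 = 110
  Port3–M: 50 × 2 = 100
  Port4–L: 20 × 2 = 40
Total cost = 580.
Port3 ships 105 of its 105, leaving 0.

0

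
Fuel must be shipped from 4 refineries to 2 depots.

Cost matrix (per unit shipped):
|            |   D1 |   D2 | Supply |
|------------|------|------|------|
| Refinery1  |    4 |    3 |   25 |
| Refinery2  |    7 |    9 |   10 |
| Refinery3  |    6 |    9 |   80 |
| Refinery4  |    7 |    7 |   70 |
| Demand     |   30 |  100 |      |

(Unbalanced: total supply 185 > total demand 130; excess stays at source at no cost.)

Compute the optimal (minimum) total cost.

One minimum-cost allocation:
  Refinery1->D2: 25 × 3 = 75
  Refinery2->D2: 5 × 9 = 45
  Refinery3->D1: 30 × 6 = 180
  Refinery4->D2: 70 × 7 = 490
Total = 75 + 45 + 180 + 490 = 790.

790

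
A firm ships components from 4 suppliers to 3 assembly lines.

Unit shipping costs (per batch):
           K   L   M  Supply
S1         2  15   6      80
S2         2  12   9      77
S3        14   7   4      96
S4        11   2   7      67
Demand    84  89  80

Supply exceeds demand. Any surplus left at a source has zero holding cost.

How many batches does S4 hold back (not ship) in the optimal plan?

Minimum-cost shipments:
  S1 to K: 74 × 2 = 148
  S1 to M: 6 × 6 = 36
  S2 to K: 10 × 2 = 20
  S3 to L: 22 × 7 = 154
  S3 to M: 74 × 4 = 296
  S4 to L: 67 × 2 = 134
Total cost = 788.
S4 ships 67 of its 67, leaving 0.

0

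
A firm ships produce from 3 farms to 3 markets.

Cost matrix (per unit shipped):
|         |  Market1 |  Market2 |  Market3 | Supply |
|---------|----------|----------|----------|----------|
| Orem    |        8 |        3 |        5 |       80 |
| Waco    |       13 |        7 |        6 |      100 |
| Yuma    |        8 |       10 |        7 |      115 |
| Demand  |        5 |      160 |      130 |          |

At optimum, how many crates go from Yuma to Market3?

110

Solving gives:
  Orem→Market2: 80 × 3 = 240
  Waco→Market2: 80 × 7 = 560
  Waco→Market3: 20 × 6 = 120
  Yuma→Market1: 5 × 8 = 40
  Yuma→Market3: 110 × 7 = 770
Total cost = 1730.
So Yuma→Market3 carries 110 crates.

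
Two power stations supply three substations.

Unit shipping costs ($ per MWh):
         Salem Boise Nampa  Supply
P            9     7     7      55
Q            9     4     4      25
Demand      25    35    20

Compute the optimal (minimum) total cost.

535

Optimal allocation:
  P->Salem: 25 × $9 = $225
  P->Boise: 30 × $7 = $210
  Q->Boise: 5 × $4 = $20
  Q->Nampa: 20 × $4 = $80
Total = 225 + 210 + 20 + 80 = $535.
(Supply check: P ships 55; Q ships 25.)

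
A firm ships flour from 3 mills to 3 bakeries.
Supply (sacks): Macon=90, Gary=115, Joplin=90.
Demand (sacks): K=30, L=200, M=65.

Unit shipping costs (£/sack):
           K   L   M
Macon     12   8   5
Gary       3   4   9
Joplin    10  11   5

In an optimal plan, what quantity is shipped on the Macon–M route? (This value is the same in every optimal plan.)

0

The minimum-cost plan:
  Macon→L: 90 × £8 = £720
  Gary→K: 5 × £3 = £15
  Gary→L: 110 × £4 = £440
  Joplin→K: 25 × £10 = £250
  Joplin→M: 65 × £5 = £325
Total cost = £1750.
The route Macon→M is not used.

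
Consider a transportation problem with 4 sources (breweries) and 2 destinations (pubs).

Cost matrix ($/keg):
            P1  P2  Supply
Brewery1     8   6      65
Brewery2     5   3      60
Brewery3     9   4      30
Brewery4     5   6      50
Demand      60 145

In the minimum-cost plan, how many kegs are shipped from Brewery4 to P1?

50

Optimal shipments:
  Brewery1->P1: 10 kegs
  Brewery1->P2: 55 kegs
  Brewery2->P2: 60 kegs
  Brewery3->P2: 30 kegs
  Brewery4->P1: 50 kegs
Total cost = $960.
So Brewery4→P1 carries 50 kegs.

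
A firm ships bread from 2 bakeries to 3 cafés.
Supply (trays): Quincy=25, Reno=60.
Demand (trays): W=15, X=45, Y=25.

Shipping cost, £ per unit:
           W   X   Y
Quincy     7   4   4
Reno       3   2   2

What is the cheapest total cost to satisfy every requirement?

A cheapest plan:
  Quincy to X: 25 × £4 = £100
  Reno to W: 15 × £3 = £45
  Reno to X: 20 × £2 = £40
  Reno to Y: 25 × £2 = £50
Total = 100 + 45 + 40 + 50 = £235.

235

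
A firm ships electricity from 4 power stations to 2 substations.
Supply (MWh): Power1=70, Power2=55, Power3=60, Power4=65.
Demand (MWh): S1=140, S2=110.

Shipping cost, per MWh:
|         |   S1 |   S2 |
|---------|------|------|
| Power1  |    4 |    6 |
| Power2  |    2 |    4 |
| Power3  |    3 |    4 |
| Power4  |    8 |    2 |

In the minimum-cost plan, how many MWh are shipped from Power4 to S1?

Solving gives:
  Power1->S1: 70 × 4 = 280
  Power2->S1: 55 × 2 = 110
  Power3->S1: 15 × 3 = 45
  Power3->S2: 45 × 4 = 180
  Power4->S2: 65 × 2 = 130
Total cost = 745.
The route Power4→S1 is not used.

0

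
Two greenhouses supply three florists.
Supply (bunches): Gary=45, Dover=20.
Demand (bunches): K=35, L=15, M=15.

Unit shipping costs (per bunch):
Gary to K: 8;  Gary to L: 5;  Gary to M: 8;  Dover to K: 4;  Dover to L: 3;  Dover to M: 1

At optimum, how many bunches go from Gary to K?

30

Optimal shipments:
  Gary–K: 30 × 8 = 240
  Gary–L: 15 × 5 = 75
  Dover–K: 5 × 4 = 20
  Dover–M: 15 × 1 = 15
Total cost = 350.
So Gary→K carries 30 bunches.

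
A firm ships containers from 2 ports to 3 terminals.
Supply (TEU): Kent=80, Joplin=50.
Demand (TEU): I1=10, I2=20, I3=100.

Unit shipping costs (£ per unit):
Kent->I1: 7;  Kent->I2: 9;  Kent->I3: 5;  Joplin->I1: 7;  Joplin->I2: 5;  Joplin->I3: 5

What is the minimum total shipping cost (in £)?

Optimal allocation:
  Kent to I1: 10 × £7 = £70
  Kent to I3: 70 × £5 = £350
  Joplin to I2: 20 × £5 = £100
  Joplin to I3: 30 × £5 = £150
Total = 70 + 350 + 100 + 150 = £670.
(Supply check: Kent ships 80; Joplin ships 50.)

670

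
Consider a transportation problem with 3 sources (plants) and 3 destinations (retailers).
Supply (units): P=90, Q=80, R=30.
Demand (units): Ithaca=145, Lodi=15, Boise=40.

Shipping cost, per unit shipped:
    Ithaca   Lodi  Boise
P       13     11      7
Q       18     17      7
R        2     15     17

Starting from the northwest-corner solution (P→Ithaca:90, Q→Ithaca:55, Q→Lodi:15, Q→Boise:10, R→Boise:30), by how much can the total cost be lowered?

795

Current plan cost = 90·13 + 55·18 + 15·17 + 10·7 + 30·17 = 2995.
Optimal plan:
  P–Ithaca: 75 units
  P–Lodi: 15 units
  Q–Ithaca: 40 units
  Q–Boise: 40 units
  R–Ithaca: 30 units
Optimal cost = 2200.
Saving = 2995 − 2200 = 795.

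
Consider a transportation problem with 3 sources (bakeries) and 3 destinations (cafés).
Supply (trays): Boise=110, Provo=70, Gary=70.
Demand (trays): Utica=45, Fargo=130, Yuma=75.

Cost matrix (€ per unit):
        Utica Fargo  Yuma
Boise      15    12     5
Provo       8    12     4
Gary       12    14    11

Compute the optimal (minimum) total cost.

2410

Optimal allocation:
  Boise–Fargo: 60 × €12 = €720
  Boise–Yuma: 50 × €5 = €250
  Provo–Utica: 45 × €8 = €360
  Provo–Yuma: 25 × €4 = €100
  Gary–Fargo: 70 × €14 = €980
Total = 720 + 250 + 360 + 100 + 980 = €2410.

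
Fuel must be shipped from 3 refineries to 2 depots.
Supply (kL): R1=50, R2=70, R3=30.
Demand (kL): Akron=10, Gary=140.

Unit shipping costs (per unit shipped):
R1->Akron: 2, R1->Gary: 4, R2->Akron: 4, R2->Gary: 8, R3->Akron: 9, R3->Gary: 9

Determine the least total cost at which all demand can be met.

990

A cheapest plan:
  R1 to Gary: 50 kL
  R2 to Akron: 10 kL
  R2 to Gary: 60 kL
  R3 to Gary: 30 kL
Total cost = 990.
(Supply check: R1 ships 50; R2 ships 70; R3 ships 30.)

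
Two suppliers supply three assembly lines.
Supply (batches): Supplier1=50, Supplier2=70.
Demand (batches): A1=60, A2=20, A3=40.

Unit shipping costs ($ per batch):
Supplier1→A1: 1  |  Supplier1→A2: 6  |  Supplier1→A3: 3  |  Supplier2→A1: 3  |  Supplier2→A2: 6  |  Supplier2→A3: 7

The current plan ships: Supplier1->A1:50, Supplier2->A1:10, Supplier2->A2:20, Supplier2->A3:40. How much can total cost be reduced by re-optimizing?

Current plan cost = 50·1 + 10·3 + 20·6 + 40·7 = $480.
Optimal plan:
  Supplier1->A1: 10 × $1 = $10
  Supplier1->A3: 40 × $3 = $120
  Supplier2->A1: 50 × $3 = $150
  Supplier2->A2: 20 × $6 = $120
Optimal cost = $400.
Saving = 480 − 400 = $80.

80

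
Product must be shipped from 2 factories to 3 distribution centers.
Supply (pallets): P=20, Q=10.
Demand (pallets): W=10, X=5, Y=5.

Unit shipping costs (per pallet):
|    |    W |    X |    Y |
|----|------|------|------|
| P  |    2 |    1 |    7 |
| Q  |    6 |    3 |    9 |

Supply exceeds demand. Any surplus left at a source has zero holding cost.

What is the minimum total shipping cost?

A cheapest plan:
  P to W: 10 pallets
  P to X: 5 pallets
  P to Y: 5 pallets
Total cost = 60.

60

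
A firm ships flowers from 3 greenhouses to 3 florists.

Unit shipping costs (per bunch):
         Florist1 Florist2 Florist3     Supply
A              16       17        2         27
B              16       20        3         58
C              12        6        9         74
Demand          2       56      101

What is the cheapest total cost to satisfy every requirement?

732

A cheapest plan:
  A->Florist3: 27 × 2 = 54
  B->Florist3: 58 × 3 = 174
  C->Florist1: 2 × 12 = 24
  C->Florist2: 56 × 6 = 336
  C->Florist3: 16 × 9 = 144
Total = 54 + 174 + 24 + 336 + 144 = 732.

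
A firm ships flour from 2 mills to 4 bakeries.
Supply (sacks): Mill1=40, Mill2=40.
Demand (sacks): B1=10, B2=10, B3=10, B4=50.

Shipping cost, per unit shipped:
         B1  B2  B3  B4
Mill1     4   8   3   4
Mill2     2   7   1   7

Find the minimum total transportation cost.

330

An optimal shipping plan:
  Mill1 to B4: 40 × 4 = 160
  Mill2 to B1: 10 × 2 = 20
  Mill2 to B2: 10 × 7 = 70
  Mill2 to B3: 10 × 1 = 10
  Mill2 to B4: 10 × 7 = 70
Total = 160 + 20 + 70 + 10 + 70 = 330.
(Supply check: Mill1 ships 40; Mill2 ships 40.)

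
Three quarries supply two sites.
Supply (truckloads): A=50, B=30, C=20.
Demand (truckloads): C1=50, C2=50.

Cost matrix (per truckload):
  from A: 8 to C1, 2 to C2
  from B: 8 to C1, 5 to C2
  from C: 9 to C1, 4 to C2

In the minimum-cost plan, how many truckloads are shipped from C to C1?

20

The minimum-cost plan:
  A->C2: 50 truckloads
  B->C1: 30 truckloads
  C->C1: 20 truckloads
Total cost = 520.
So C→C1 carries 20 truckloads.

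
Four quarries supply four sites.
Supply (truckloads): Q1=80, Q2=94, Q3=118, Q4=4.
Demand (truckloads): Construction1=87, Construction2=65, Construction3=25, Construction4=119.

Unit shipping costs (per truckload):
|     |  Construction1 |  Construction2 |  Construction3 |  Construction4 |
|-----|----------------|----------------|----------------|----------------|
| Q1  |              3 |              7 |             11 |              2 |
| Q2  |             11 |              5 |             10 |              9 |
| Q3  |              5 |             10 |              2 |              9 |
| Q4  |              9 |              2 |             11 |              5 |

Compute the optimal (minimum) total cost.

1305

A cheapest plan:
  Q1–Construction4: 80 × 2 = 160
  Q2–Construction2: 65 × 5 = 325
  Q2–Construction4: 29 × 9 = 261
  Q3–Construction1: 87 × 5 = 435
  Q3–Construction3: 25 × 2 = 50
  Q3–Construction4: 6 × 9 = 54
  Q4–Construction4: 4 × 5 = 20
Total = 160 + 325 + 261 + 435 + 50 + 54 + 20 = 1305.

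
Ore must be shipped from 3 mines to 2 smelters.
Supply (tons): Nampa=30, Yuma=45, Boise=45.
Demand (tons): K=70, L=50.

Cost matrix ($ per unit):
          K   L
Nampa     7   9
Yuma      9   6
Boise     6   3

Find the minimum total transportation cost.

A cheapest plan:
  Nampa to K: 30 × $7 = $210
  Yuma to K: 40 × $9 = $360
  Yuma to L: 5 × $6 = $30
  Boise to L: 45 × $3 = $135
Total = 210 + 360 + 30 + 135 = $735.
(Supply check: Nampa ships 30; Yuma ships 45; Boise ships 45.)

735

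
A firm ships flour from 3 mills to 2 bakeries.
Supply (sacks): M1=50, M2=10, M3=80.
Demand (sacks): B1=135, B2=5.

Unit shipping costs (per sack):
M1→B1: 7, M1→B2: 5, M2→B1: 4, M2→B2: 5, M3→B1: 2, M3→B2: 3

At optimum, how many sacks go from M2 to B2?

Optimal shipments:
  M1–B1: 45 × 7 = 315
  M1–B2: 5 × 5 = 25
  M2–B1: 10 × 4 = 40
  M3–B1: 80 × 2 = 160
Total cost = 540.
The route M2→B2 is not used.

0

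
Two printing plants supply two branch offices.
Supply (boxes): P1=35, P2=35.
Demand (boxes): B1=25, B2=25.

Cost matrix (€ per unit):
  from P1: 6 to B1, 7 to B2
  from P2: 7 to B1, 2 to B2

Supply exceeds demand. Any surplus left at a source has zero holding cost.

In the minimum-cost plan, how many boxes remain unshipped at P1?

10

Minimum-cost shipments:
  P1 to B1: 25 × €6 = €150
  P2 to B2: 25 × €2 = €50
Total cost = €200.
P1 ships 25 of its 35, leaving 10.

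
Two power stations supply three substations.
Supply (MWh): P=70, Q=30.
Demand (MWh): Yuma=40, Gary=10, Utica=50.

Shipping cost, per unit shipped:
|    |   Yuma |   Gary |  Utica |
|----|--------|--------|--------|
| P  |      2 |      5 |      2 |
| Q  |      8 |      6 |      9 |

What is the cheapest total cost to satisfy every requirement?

One minimum-cost allocation:
  P→Yuma: 20 × 2 = 40
  P→Utica: 50 × 2 = 100
  Q→Yuma: 20 × 8 = 160
  Q→Gary: 10 × 6 = 60
Total = 40 + 100 + 160 + 60 = 360.
(Supply check: P ships 70; Q ships 30.)

360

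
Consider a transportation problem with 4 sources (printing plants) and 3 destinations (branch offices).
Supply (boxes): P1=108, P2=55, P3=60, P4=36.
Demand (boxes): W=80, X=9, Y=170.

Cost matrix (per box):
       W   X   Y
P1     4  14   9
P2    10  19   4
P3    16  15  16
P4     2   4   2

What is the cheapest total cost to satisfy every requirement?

1815

An optimal shipping plan:
  P1 to W: 80 boxes
  P1 to Y: 28 boxes
  P2 to Y: 55 boxes
  P3 to X: 9 boxes
  P3 to Y: 51 boxes
  P4 to Y: 36 boxes
Total cost = 1815.
(Supply check: P1 ships 108; P2 ships 55; P3 ships 60; P4 ships 36.)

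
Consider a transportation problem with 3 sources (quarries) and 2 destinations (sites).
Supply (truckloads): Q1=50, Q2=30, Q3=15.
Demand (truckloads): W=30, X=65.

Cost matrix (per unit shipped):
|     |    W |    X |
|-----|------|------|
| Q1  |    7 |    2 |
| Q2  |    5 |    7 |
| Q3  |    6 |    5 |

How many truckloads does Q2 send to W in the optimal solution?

Solving gives:
  Q1→X: 50 × 2 = 100
  Q2→W: 30 × 5 = 150
  Q3→X: 15 × 5 = 75
Total cost = 325.
So Q2→W carries 30 truckloads.

30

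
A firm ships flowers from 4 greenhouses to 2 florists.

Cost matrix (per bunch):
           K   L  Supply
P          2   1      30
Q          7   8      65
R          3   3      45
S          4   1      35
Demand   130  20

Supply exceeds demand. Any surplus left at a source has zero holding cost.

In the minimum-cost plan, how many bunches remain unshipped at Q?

25

Minimum-cost shipments:
  P to K: 30 × 2 = 60
  Q to K: 40 × 7 = 280
  R to K: 45 × 3 = 135
  S to K: 15 × 4 = 60
  S to L: 20 × 1 = 20
Total cost = 555.
Q ships 40 of its 65, leaving 25.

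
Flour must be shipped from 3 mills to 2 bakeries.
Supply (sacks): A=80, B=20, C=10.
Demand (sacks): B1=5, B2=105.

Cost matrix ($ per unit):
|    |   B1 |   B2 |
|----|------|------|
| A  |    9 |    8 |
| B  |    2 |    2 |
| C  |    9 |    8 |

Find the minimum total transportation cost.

A cheapest plan:
  A–B2: 80 × $8 = $640
  B–B1: 5 × $2 = $10
  B–B2: 15 × $2 = $30
  C–B2: 10 × $8 = $80
Total = 640 + 10 + 30 + 80 = $760.
(Supply check: A ships 80; B ships 20; C ships 10.)

760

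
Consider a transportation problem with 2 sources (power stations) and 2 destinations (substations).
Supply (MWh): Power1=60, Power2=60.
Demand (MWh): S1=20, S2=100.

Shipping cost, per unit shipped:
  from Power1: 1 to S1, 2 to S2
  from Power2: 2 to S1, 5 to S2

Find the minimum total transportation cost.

A cheapest plan:
  Power1→S2: 60 MWh
  Power2→S1: 20 MWh
  Power2→S2: 40 MWh
Total cost = 360.
(Supply check: Power1 ships 60; Power2 ships 60.)

360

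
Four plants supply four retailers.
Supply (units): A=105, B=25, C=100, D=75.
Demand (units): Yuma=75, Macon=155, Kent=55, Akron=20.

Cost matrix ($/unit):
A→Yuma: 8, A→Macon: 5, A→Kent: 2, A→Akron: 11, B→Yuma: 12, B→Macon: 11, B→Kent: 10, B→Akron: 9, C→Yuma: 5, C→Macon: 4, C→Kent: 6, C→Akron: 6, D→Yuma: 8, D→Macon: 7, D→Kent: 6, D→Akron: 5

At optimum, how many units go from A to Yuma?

The minimum-cost plan:
  A→Macon: 50 × $5 = $250
  A→Kent: 55 × $2 = $110
  B→Yuma: 5 × $12 = $60
  B→Akron: 20 × $9 = $180
  C→Yuma: 70 × $5 = $350
  C→Macon: 30 × $4 = $120
  D→Macon: 75 × $7 = $525
Total cost = $1595.
The route A→Yuma is not used.

0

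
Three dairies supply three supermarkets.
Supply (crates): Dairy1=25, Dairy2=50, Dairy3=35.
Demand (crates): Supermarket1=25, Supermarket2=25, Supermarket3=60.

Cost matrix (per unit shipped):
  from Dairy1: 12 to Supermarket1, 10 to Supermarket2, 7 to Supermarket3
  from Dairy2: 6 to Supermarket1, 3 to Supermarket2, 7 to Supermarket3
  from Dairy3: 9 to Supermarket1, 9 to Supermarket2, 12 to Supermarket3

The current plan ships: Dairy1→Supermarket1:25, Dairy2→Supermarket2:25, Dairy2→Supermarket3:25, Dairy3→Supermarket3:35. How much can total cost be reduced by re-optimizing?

Current plan cost = 25·12 + 25·3 + 25·7 + 35·12 = 970.
Optimal plan:
  Dairy1–Supermarket3: 25 crates
  Dairy2–Supermarket2: 25 crates
  Dairy2–Supermarket3: 25 crates
  Dairy3–Supermarket1: 25 crates
  Dairy3–Supermarket3: 10 crates
Optimal cost = 770.
Saving = 970 − 770 = 200.

200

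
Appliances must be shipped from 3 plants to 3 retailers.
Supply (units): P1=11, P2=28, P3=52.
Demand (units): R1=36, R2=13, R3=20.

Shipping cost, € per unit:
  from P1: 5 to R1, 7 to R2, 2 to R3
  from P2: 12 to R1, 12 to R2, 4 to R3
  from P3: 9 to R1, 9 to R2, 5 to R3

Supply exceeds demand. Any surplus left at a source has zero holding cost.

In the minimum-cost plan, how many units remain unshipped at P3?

14

An optimal plan:
  P1->R1: 11 × €5 = €55
  P2->R3: 20 × €4 = €80
  P3->R1: 25 × €9 = €225
  P3->R2: 13 × €9 = €117
Total cost = €477.
P3 ships 38 of its 52, leaving 14.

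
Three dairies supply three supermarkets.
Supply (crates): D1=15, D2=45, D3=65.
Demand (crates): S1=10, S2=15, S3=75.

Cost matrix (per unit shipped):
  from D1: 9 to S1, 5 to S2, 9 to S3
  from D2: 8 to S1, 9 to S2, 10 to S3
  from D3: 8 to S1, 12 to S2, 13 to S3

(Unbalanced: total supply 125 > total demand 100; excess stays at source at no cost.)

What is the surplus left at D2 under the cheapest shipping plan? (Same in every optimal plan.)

An optimal plan:
  D1->S2: 15 × 5 = 75
  D2->S3: 45 × 10 = 450
  D3->S1: 10 × 8 = 80
  D3->S3: 30 × 13 = 390
Total cost = 995.
D2 ships 45 of its 45, leaving 0.

0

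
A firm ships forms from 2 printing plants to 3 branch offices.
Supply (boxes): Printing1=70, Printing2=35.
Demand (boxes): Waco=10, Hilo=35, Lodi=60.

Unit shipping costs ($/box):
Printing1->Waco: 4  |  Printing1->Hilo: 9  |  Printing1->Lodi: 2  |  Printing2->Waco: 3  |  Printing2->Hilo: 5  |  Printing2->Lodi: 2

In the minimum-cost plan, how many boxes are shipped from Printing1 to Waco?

Solving gives:
  Printing1 to Waco: 10 × $4 = $40
  Printing1 to Lodi: 60 × $2 = $120
  Printing2 to Hilo: 35 × $5 = $175
Total cost = $335.
So Printing1→Waco carries 10 boxes.

10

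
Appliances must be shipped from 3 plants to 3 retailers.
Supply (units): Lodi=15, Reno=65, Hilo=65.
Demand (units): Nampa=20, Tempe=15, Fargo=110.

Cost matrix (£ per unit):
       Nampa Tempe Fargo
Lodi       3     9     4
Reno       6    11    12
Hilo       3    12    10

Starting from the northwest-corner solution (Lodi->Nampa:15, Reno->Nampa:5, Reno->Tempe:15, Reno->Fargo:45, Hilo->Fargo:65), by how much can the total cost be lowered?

95

Current plan cost = 15·3 + 5·6 + 15·11 + 45·12 + 65·10 = £1430.
Optimal plan:
  Lodi–Fargo: 15 × £4 = £60
  Reno–Tempe: 15 × £11 = £165
  Reno–Fargo: 50 × £12 = £600
  Hilo–Nampa: 20 × £3 = £60
  Hilo–Fargo: 45 × £10 = £450
Optimal cost = £1335.
Saving = 1430 − 1335 = £95.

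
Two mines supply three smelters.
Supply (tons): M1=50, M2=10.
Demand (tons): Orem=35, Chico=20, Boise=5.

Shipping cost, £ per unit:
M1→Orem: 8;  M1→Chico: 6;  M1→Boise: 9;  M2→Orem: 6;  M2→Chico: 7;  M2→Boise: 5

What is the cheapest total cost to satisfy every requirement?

An optimal shipping plan:
  M1->Orem: 30 tons
  M1->Chico: 20 tons
  M2->Orem: 5 tons
  M2->Boise: 5 tons
Total cost = £415.
(Supply check: M1 ships 50; M2 ships 10.)

415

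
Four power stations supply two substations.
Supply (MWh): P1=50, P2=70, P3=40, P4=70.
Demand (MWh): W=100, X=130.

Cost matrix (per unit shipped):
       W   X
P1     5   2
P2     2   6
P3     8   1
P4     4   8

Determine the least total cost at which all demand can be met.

720

Optimal allocation:
  P1 to X: 50 × 2 = 100
  P2 to W: 70 × 2 = 140
  P3 to X: 40 × 1 = 40
  P4 to W: 30 × 4 = 120
  P4 to X: 40 × 8 = 320
Total = 100 + 140 + 40 + 120 + 320 = 720.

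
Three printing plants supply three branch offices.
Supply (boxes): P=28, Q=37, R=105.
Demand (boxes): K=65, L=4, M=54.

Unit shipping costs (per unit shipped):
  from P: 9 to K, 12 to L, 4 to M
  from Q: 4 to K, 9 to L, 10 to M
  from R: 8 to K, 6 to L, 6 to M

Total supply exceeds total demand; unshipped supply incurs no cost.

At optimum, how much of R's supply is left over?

47

An optimal plan:
  P–M: 28 × 4 = 112
  Q–K: 37 × 4 = 148
  R–K: 28 × 8 = 224
  R–L: 4 × 6 = 24
  R–M: 26 × 6 = 156
Total cost = 664.
R ships 58 of its 105, leaving 47.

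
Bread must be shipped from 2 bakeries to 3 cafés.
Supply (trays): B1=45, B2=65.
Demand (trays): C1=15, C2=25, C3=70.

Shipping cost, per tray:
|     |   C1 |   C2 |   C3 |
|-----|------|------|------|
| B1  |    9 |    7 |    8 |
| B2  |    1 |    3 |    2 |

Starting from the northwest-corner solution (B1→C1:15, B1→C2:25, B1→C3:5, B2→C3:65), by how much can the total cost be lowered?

30

Current plan cost = 15·9 + 25·7 + 5·8 + 65·2 = 480.
Optimal plan:
  B1 to C2: 25 × 7 = 175
  B1 to C3: 20 × 8 = 160
  B2 to C1: 15 × 1 = 15
  B2 to C3: 50 × 2 = 100
Optimal cost = 450.
Saving = 480 − 450 = 30.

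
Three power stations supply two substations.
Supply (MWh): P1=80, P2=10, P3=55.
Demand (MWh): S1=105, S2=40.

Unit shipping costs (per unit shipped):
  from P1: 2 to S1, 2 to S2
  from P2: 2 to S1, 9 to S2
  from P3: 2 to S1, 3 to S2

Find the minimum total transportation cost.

290

One minimum-cost allocation:
  P1->S1: 40 × 2 = 80
  P1->S2: 40 × 2 = 80
  P2->S1: 10 × 2 = 20
  P3->S1: 55 × 2 = 110
Total = 80 + 80 + 20 + 110 = 290.
(Supply check: P1 ships 80; P2 ships 10; P3 ships 55.)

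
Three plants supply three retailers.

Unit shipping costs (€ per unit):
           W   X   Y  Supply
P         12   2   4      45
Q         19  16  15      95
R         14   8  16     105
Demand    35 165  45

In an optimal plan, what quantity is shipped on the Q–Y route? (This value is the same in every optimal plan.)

Solving gives:
  P to X: 45 × €2 = €90
  Q to W: 35 × €19 = €665
  Q to X: 15 × €16 = €240
  Q to Y: 45 × €15 = €675
  R to X: 105 × €8 = €840
Total cost = €2510.
So Q→Y carries 45 units.

45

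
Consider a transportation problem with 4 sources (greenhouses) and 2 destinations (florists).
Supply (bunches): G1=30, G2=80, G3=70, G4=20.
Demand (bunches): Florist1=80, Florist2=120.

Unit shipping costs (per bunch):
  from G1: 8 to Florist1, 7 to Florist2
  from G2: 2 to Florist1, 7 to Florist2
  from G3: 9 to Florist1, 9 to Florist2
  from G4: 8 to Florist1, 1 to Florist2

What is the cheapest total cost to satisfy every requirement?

Optimal allocation:
  G1->Florist2: 30 × 7 = 210
  G2->Florist1: 80 × 2 = 160
  G3->Florist2: 70 × 9 = 630
  G4->Florist2: 20 × 1 = 20
Total = 210 + 160 + 630 + 20 = 1020.

1020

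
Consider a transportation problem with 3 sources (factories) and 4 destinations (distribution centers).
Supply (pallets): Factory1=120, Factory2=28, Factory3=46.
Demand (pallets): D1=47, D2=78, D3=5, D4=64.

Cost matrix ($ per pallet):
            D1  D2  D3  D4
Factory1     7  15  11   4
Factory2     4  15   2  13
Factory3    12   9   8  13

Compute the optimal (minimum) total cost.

Optimal allocation:
  Factory1 to D1: 24 × $7 = $168
  Factory1 to D2: 32 × $15 = $480
  Factory1 to D4: 64 × $4 = $256
  Factory2 to D1: 23 × $4 = $92
  Factory2 to D3: 5 × $2 = $10
  Factory3 to D2: 46 × $9 = $414
Total = 168 + 480 + 256 + 92 + 10 + 414 = $1420.

1420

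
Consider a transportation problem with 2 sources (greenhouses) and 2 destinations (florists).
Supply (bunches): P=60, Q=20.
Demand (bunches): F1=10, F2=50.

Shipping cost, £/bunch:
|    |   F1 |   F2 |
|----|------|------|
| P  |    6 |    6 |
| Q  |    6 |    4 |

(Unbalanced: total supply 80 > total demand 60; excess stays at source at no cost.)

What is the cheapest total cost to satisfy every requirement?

320

One minimum-cost allocation:
  P–F1: 10 bunches
  P–F2: 30 bunches
  Q–F2: 20 bunches
Total cost = £320.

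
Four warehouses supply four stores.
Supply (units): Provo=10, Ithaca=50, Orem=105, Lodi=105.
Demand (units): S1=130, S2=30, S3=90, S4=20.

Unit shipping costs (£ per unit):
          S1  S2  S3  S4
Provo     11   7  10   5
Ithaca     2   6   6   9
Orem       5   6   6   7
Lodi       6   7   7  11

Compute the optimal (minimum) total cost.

A cheapest plan:
  Provo->S4: 10 × £5 = £50
  Ithaca->S1: 50 × £2 = £100
  Orem->S1: 5 × £5 = £25
  Orem->S3: 90 × £6 = £540
  Orem->S4: 10 × £7 = £70
  Lodi->S1: 75 × £6 = £450
  Lodi->S2: 30 × £7 = £210
Total = 50 + 100 + 25 + 540 + 70 + 450 + 210 = £1445.

1445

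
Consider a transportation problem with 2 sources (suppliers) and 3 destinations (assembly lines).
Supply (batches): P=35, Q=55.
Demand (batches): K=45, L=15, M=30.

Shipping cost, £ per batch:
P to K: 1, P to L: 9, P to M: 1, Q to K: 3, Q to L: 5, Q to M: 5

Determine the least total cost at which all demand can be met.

Optimal allocation:
  P->K: 5 × £1 = £5
  P->M: 30 × £1 = £30
  Q->K: 40 × £3 = £120
  Q->L: 15 × £5 = £75
Total = 5 + 30 + 120 + 75 = £230.
(Supply check: P ships 35; Q ships 55.)

230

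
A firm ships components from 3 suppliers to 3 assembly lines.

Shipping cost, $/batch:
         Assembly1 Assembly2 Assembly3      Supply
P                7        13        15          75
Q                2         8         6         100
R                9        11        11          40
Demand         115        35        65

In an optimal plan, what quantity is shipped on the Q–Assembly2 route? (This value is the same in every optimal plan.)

0

Optimal shipments:
  P–Assembly1: 75 × $7 = $525
  Q–Assembly1: 40 × $2 = $80
  Q–Assembly3: 60 × $6 = $360
  R–Assembly2: 35 × $11 = $385
  R–Assembly3: 5 × $11 = $55
Total cost = $1405.
The route Q→Assembly2 is not used.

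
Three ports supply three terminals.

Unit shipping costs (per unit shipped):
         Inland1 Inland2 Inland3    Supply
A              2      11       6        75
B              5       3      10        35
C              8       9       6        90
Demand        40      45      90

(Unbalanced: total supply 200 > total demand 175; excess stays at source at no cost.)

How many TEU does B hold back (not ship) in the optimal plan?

0

Minimum-cost shipments:
  A to Inland1: 40 × 2 = 80
  A to Inland3: 10 × 6 = 60
  B to Inland2: 35 × 3 = 105
  C to Inland2: 10 × 9 = 90
  C to Inland3: 80 × 6 = 480
Total cost = 815.
B ships 35 of its 35, leaving 0.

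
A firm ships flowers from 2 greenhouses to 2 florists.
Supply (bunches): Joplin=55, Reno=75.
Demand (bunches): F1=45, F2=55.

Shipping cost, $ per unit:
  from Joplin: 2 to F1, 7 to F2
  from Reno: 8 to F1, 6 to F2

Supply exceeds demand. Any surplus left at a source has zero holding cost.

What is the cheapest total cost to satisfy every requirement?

Optimal allocation:
  Joplin->F1: 45 × $2 = $90
  Reno->F2: 55 × $6 = $330
Total = 90 + 330 = $420.
(Supply check: Joplin ships 45; Reno ships 55.)

420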